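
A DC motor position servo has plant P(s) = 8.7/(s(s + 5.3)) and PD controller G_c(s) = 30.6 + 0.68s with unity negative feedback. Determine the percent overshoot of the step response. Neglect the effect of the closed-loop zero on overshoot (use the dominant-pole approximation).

31.7%

Forward path: (30.6 + 0.68s)·8.7/(s(s+5.3)). The closed-loop characteristic equation is s² + (5.3 + 8.7·0.68)s + 8.7·30.6 = 0.
That is s² + 11.22s + 266.2 = 0, so ω_n = 16.32 rad/s and ζ = 11.22/(2·16.32) = 0.3437.
%OS = 100·exp(−πζ/√(1−ζ²)) = 31.7%.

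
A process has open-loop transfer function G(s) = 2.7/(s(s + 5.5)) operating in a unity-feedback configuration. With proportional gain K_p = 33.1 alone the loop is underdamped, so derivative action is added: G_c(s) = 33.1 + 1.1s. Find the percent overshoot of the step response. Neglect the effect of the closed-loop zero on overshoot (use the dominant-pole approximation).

20.7%

Forward path: (33.1 + 1.1s)·2.7/(s(s+5.5)). The closed-loop characteristic equation is s² + (5.5 + 2.7·1.1)s + 2.7·33.1 = 0.
That is s² + 8.47s + 89.37 = 0, so ω_n = 9.454 rad/s and ζ = 8.47/(2·9.454) = 0.448.
%OS = 100·exp(−πζ/√(1−ζ²)) = 20.7%.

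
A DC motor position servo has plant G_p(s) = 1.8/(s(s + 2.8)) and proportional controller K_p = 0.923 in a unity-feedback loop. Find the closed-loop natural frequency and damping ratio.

ω_n = 1.29 rad/s, ζ = 1.09

The closed-loop denominator is s(s+2.8) + 0.923·1.8 = s² + 2.8s + 1.661.
So ω_n² = 1.661 ⇒ ω_n = 1.289 rad/s, and ζ = 2.8/(2ω_n) = 1.09.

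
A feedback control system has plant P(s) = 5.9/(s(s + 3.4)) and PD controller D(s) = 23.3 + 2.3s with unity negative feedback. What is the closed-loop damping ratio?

Forward path: (23.3 + 2.3s)·5.9/(s(s+3.4)). The closed-loop characteristic equation is s² + (3.4 + 5.9·2.3)s + 5.9·23.3 = 0.
That is s² + 16.97s + 137.5 = 0, so ω_n = 11.72 rad/s and ζ = 16.97/(2·11.72) = 0.7237.

ζ = 0.724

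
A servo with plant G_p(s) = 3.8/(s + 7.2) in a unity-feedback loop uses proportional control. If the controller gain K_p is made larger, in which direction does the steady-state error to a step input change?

The position error constant K_pos = K_p·G_p(0) grows with K_p, and e_ss = 1/(1+K_pos) falls.

decrease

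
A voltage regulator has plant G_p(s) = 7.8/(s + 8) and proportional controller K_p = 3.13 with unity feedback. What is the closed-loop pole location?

Closed-loop transfer function: T(s) = K_p·G_p(s)/(1 + K_p·G_p(s)) = 24.41/(s + 8 + 24.41) = 24.41/(s + 32.41).
The closed-loop pole is at s = −32.41.

s = -32.41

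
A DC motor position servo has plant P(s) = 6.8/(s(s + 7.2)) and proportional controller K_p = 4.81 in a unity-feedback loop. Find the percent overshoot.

Closed-loop characteristic equation: s² + 7.2s + 32.71 = 0, so ω_n = 5.719 rad/s and ζ = 7.2/(2·5.719) = 0.6295.
%OS = 100·exp(−πζ/√(1−ζ²)) = 100·exp(−π·0.6295/√0.6038) = 7.85%.

7.85%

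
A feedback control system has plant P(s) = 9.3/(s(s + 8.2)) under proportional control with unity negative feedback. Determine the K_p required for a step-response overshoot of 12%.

K_p = 5.78

From %OS = 100·exp(−πζ/√(1−ζ²)) = 12%, ζ = −ln(0.12)/√(π²+ln²(0.12)) = 0.5594.
Characteristic equation s² + 8.2s + 9.3K_p = 0 gives ζ = 8.2/(2√(9.3K_p)).
Setting ζ = 0.5594: √(9.3K_p) = 8.2/(2·0.5594) = 7.329, so K_p = 53.72/9.3 = 5.78.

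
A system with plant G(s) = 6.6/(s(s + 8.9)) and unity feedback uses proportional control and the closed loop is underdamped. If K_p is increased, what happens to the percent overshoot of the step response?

increase

ζ = 8.9/(2√(6.6K_p)) decreases as K_p grows; lower damping means more overshoot.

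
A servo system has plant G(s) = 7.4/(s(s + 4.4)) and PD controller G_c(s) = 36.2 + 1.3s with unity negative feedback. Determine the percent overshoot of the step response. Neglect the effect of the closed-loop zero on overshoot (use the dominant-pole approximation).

Forward path: (36.2 + 1.3s)·7.4/(s(s+4.4)). The closed-loop characteristic equation is s² + (4.4 + 7.4·1.3)s + 7.4·36.2 = 0.
That is s² + 14.02s + 267.9 = 0, so ω_n = 16.37 rad/s and ζ = 14.02/(2·16.37) = 0.4283.
%OS = 100·exp(−πζ/√(1−ζ²)) = 22.6%.

22.6%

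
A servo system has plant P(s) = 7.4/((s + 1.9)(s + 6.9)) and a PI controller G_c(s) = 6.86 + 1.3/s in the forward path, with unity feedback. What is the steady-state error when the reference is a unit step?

0

The open loop G_c(s)P(s) has a pole at the origin (type 1), so the static position error constant is infinite and e_ss = 1/(1+∞) = 0.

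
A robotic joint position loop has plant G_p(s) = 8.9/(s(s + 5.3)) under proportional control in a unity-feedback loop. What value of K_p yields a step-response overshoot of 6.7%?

K_p = 1.85

From %OS = 100·exp(−πζ/√(1−ζ²)) = 6.7%, ζ = −ln(0.067)/√(π²+ln²(0.067)) = 0.6522.
Characteristic equation s² + 5.3s + 8.9K_p = 0 gives ζ = 5.3/(2√(8.9K_p)).
Setting ζ = 0.6522: √(8.9K_p) = 5.3/(2·0.6522) = 4.063, so K_p = 16.51/8.9 = 1.85.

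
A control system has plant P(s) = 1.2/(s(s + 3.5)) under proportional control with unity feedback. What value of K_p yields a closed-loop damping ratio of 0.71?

K_p = 5.06

Closed-loop characteristic equation: s² + 3.5s + K_p·1.2 = 0.
So ω_n = √(1.2K_p) and 2ζω_n = 3.5, giving ζ = 3.5/(2√(1.2K_p)).
Setting ζ = 0.71: √(1.2K_p) = 3.5/(2·0.71) = 2.465, so K_p = 6.075/1.2 = 5.06.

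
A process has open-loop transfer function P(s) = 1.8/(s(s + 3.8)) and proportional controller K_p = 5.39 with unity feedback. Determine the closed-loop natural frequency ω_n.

ω_n = 3.11 rad/s

The closed-loop denominator is s(s+3.8) + 5.39·1.8 = s² + 3.8s + 9.702.
So ω_n² = 9.702 ⇒ ω_n = 3.115 rad/s, and ζ = 3.8/(2ω_n) = 0.61.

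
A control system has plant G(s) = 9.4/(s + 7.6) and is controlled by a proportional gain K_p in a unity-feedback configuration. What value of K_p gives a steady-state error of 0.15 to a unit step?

For a type-0 loop with proportional control, e_ss = 1/(1 + K_p·G(0)).
G(0) = 1.237. Require 1/(1 + K_p·1.237) = 0.15, so 1 + 1.237·K_p = 6.667.
K_p = (6.667 − 1)/1.237 = 4.58.

K_p = 4.58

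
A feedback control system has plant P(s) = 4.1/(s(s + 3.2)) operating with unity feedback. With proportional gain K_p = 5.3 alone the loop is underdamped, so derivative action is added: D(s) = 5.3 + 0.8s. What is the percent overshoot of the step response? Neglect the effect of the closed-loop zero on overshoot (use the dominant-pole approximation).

Forward path: (5.3 + 0.8s)·4.1/(s(s+3.2)). The closed-loop characteristic equation is s² + (3.2 + 4.1·0.8)s + 4.1·5.3 = 0.
That is s² + 6.48s + 21.73 = 0, so ω_n = 4.662 rad/s and ζ = 6.48/(2·4.662) = 0.695.
%OS = 100·exp(−πζ/√(1−ζ²)) = 4.8%.

4.8%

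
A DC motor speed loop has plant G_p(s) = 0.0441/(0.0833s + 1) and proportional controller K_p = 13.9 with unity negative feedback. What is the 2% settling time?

Closed loop: T(s) = K_p·G_p/(1+K_p·G_p) = 0.613/(0.0833s + 1 + 0.613), with pole at s = −(1 + 0.613)/0.0833 = −19.36.
τ = 1/19.36 = 0.05164 s, so 2% settling time ≈ 4τ = 0.207 s.

T_s ≈ 0.207 s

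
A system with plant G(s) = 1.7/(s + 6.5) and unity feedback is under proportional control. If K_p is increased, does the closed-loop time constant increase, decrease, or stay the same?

Closed-loop pole is at s = −(6.5+K_p·1.7); larger K_p moves it further left, so τ = 1/(6.5+K_p·1.7) decreases.

decrease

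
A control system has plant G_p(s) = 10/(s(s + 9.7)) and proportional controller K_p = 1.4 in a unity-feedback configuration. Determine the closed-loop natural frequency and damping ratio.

1 + K_p·G_p(s) = 0 gives s² + 9.7s + 14 = 0.
So ω_n² = 14 ⇒ ω_n = 3.742 rad/s, and ζ = 9.7/(2ω_n) = 1.3.

ω_n = 3.74 rad/s, ζ = 1.3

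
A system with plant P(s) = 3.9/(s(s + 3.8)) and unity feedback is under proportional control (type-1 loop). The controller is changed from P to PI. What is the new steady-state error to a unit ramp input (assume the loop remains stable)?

The integrator raises the loop to type 2, so K_v → ∞ and e_ss to a ramp is zero.

0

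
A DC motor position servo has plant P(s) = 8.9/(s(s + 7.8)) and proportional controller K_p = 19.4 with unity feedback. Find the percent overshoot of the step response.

37.7%

Closed-loop characteristic equation: s² + 7.8s + 172.7 = 0, so ω_n = 13.14 rad/s and ζ = 7.8/(2·13.14) = 0.2968.
%OS = 100·exp(−πζ/√(1−ζ²)) = 100·exp(−π·0.2968/√0.9119) = 37.7%.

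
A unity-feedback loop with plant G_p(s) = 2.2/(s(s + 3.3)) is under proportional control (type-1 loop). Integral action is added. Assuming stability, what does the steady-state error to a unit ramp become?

The integrator raises the loop to type 2, so K_v → ∞ and e_ss to a ramp is zero.

0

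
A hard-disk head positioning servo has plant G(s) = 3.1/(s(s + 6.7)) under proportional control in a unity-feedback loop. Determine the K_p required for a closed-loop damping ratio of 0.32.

Closed-loop characteristic equation: s² + 6.7s + K_p·3.1 = 0.
So ω_n = √(3.1K_p) and 2ζω_n = 6.7, giving ζ = 6.7/(2√(3.1K_p)).
Setting ζ = 0.32: √(3.1K_p) = 6.7/(2·0.32) = 10.47, so K_p = 109.6/3.1 = 35.4.

K_p = 35.4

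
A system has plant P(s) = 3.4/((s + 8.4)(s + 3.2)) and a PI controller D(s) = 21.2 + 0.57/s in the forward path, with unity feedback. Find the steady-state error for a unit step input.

The open loop D(s)P(s) has a pole at the origin (type 1), so the static position error constant is infinite and e_ss = 1/(1+∞) = 0.

0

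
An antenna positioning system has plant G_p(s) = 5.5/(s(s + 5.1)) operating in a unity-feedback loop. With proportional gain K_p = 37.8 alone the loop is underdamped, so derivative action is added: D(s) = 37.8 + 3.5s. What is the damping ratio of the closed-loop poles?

Forward path: (37.8 + 3.5s)·5.5/(s(s+5.1)). The closed-loop characteristic equation is s² + (5.1 + 5.5·3.5)s + 5.5·37.8 = 0.
That is s² + 24.35s + 207.9 = 0, so ω_n = 14.42 rad/s and ζ = 24.35/(2·14.42) = 0.8444.

ζ = 0.844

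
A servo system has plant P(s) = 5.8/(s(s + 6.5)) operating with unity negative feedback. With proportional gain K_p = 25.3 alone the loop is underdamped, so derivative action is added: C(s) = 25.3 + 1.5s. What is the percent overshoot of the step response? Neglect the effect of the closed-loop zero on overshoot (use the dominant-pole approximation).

Forward path: (25.3 + 1.5s)·5.8/(s(s+6.5)). The closed-loop characteristic equation is s² + (6.5 + 5.8·1.5)s + 5.8·25.3 = 0.
That is s² + 15.2s + 146.7 = 0, so ω_n = 12.11 rad/s and ζ = 15.2/(2·12.11) = 0.6274.
%OS = 100·exp(−πζ/√(1−ζ²)) = 7.96%.

7.96%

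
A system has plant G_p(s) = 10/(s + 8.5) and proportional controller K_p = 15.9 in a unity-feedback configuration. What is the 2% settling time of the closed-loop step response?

T_s ≈ 0.0239 s

Closed-loop transfer function: T(s) = K_p·G_p(s)/(1 + K_p·G_p(s)) = 159/(s + 8.5 + 159) = 159/(s + 167.5).
Time constant τ = 1/167.5 = 0.00597 s, so the 2% settling time is about 4τ = 0.0239 s.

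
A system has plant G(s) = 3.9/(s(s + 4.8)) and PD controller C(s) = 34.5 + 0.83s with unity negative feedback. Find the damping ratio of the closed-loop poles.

Forward path: (34.5 + 0.83s)·3.9/(s(s+4.8)). The closed-loop characteristic equation is s² + (4.8 + 3.9·0.83)s + 3.9·34.5 = 0.
That is s² + 8.037s + 134.5 = 0, so ω_n = 11.6 rad/s and ζ = 8.037/(2·11.6) = 0.3464.

ζ = 0.346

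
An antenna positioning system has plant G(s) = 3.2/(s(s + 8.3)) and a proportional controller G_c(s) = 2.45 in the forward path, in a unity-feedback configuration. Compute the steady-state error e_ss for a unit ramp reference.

1.06

The loop has one pole at the origin (type 1). Velocity error constant K_v = lim_{s→0} s·G_c(s)G(s) = 2.45·3.2/8.3 = 0.9446.
Steady-state error to a unit ramp: e_ss = 1/K_v = 1.06.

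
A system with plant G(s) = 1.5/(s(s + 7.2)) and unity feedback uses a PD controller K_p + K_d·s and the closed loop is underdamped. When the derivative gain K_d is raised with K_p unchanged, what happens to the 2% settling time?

decrease

Characteristic equation s² + (7.2 + 1.5K_d)s + 1.5K_p = 0: raising K_d increases ζω_n = (7.2+1.5K_d)/2 while the loop stays underdamped, so T_s ≈ 4/(ζω_n) decreases.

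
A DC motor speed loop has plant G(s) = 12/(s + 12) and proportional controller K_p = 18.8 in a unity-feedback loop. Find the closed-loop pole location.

Closed-loop transfer function: T(s) = K_p·G(s)/(1 + K_p·G(s)) = 225.6/(s + 12 + 225.6) = 225.6/(s + 237.6).
The closed-loop pole is at s = −237.6.

s = -237.6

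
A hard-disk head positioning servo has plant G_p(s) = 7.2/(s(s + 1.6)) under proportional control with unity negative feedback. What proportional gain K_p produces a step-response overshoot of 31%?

K_p = 0.728

From %OS = 100·exp(−πζ/√(1−ζ²)) = 31%, ζ = −ln(0.31)/√(π²+ln²(0.31)) = 0.3493.
Characteristic equation s² + 1.6s + 7.2K_p = 0 gives ζ = 1.6/(2√(7.2K_p)).
Setting ζ = 0.3493: √(7.2K_p) = 1.6/(2·0.3493) = 2.29, so K_p = 5.245/7.2 = 0.728.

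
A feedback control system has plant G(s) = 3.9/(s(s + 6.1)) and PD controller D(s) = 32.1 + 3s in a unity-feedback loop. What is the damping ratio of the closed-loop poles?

ζ = 0.795

Forward path: (32.1 + 3s)·3.9/(s(s+6.1)). The closed-loop characteristic equation is s² + (6.1 + 3.9·3)s + 3.9·32.1 = 0.
That is s² + 17.8s + 125.2 = 0, so ω_n = 11.19 rad/s and ζ = 17.8/(2·11.19) = 0.7954.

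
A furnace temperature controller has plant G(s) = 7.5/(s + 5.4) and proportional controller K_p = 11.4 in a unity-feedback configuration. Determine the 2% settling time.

T_s ≈ 0.044 s

Closed-loop transfer function: T(s) = K_p·G(s)/(1 + K_p·G(s)) = 85.5/(s + 5.4 + 85.5) = 85.5/(s + 90.9).
Time constant τ = 1/90.9 = 0.011 s, so the 2% settling time is about 4τ = 0.044 s.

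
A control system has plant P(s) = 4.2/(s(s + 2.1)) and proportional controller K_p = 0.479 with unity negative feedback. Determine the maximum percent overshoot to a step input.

Closed-loop characteristic equation: s² + 2.1s + 2.012 = 0, so ω_n = 1.418 rad/s and ζ = 2.1/(2·1.418) = 0.7403.
%OS = 100·exp(−πζ/√(1−ζ²)) = 100·exp(−π·0.7403/√0.452) = 3.15%.

3.15%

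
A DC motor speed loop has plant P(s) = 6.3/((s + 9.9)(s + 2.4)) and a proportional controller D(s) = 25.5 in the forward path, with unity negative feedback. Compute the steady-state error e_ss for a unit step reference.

0.129

The loop is type 0. Static position error constant K_pos = D(0)·P(0) = 25.5·0.2652 = 6.761.
Steady-state error to a unit step: e_ss = 1/(1+K_pos) = 1/7.761 = 0.129.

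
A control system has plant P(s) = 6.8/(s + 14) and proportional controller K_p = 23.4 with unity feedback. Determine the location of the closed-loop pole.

s = -173.1

Closed-loop transfer function: T(s) = K_p·P(s)/(1 + K_p·P(s)) = 159.1/(s + 14 + 159.1) = 159.1/(s + 173.1).
The closed-loop pole is at s = −173.1.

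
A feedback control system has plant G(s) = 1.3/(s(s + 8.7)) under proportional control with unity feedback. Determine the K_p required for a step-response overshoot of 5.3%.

K_p = 31.2

From %OS = 100·exp(−πζ/√(1−ζ²)) = 5.3%, ζ = −ln(0.053)/√(π²+ln²(0.053)) = 0.683.
Characteristic equation s² + 8.7s + 1.3K_p = 0 gives ζ = 8.7/(2√(1.3K_p)).
Setting ζ = 0.683: √(1.3K_p) = 8.7/(2·0.683) = 6.369, so K_p = 40.57/1.3 = 31.2.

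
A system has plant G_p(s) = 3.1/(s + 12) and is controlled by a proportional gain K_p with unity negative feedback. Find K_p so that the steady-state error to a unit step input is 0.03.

K_p = 125

The loop is type 0, so e_ss(step) = 1/(1 + K_pos) with K_pos = K_p·G_p(0).
G_p(0) = 0.2583. Require 1/(1 + K_p·0.2583) = 0.03, so 1 + 0.2583·K_p = 33.33.
K_p = (33.33 − 1)/0.2583 = 125.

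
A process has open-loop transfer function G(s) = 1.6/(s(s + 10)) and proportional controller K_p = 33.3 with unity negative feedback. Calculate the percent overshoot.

5.21%

Closed-loop characteristic equation: s² + 10s + 53.28 = 0, so ω_n = 7.299 rad/s and ζ = 10/(2·7.299) = 0.685.
%OS = 100·exp(−πζ/√(1−ζ²)) = 100·exp(−π·0.685/√0.5308) = 5.21%.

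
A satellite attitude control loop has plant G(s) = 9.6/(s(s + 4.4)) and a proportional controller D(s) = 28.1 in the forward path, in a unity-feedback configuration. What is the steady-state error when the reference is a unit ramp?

The loop has one pole at the origin (type 1). Velocity error constant K_v = lim_{s→0} s·D(s)G(s) = 28.1·9.6/4.4 = 61.31.
Steady-state error to a unit ramp: e_ss = 1/K_v = 0.0163.

0.0163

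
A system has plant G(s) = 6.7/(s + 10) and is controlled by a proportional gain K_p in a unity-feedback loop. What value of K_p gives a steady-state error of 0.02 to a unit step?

The loop is type 0, so e_ss(step) = 1/(1 + K_pos) with K_pos = K_p·G(0).
G(0) = 0.67. Require 1/(1 + K_p·0.67) = 0.02, so 1 + 0.67·K_p = 50.
K_p = (50 − 1)/0.67 = 73.1.

K_p = 73.1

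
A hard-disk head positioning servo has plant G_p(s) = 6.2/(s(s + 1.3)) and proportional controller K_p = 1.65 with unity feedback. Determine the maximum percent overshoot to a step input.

52.1%

Closed-loop characteristic equation: s² + 1.3s + 10.23 = 0, so ω_n = 3.198 rad/s and ζ = 1.3/(2·3.198) = 0.2032.
%OS = 100·exp(−πζ/√(1−ζ²)) = 100·exp(−π·0.2032/√0.9587) = 52.1%.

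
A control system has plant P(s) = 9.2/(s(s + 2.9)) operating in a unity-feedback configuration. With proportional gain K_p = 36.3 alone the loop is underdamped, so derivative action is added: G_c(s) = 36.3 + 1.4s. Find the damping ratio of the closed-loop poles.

Forward path: (36.3 + 1.4s)·9.2/(s(s+2.9)). The closed-loop characteristic equation is s² + (2.9 + 9.2·1.4)s + 9.2·36.3 = 0.
That is s² + 15.78s + 334 = 0, so ω_n = 18.27 rad/s and ζ = 15.78/(2·18.27) = 0.4317.

ζ = 0.432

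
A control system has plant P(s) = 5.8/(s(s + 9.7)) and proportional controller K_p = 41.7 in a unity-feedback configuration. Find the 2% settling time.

T_s ≈ 0.825 s

From 1 + K_pP(s) = 0: s² + 9.7s + 241.9 = 0 ⇒ ω_n = 15.55, ζ = 0.3119.
2% settling time T_s ≈ 4/(ζω_n) = 4/4.85 = 0.825 s.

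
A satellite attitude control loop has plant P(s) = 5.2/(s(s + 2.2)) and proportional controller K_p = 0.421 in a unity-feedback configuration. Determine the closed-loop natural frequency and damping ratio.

ω_n = 1.48 rad/s, ζ = 0.743

1 + K_p·P(s) = 0 gives s² + 2.2s + 2.189 = 0.
So ω_n² = 2.189 ⇒ ω_n = 1.48 rad/s, and ζ = 2.2/(2ω_n) = 0.743.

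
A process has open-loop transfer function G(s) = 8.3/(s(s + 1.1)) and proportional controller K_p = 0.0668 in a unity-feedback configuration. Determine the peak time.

Closed-loop characteristic equation: s² + 1.1s + 0.5544 = 0, so ω_n = 0.7446 rad/s and ζ = 1.1/(2·0.7446) = 0.7386.
Damped frequency ω_d = ω_n√(1−ζ²) = 0.5019 rad/s, so peak time T_p = π/ω_d = 6.26 s.

T_p = 6.26 s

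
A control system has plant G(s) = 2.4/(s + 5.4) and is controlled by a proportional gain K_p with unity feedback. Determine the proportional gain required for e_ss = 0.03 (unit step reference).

For a type-0 loop with proportional control, e_ss = 1/(1 + K_p·G(0)).
G(0) = 0.4444. Require 1/(1 + K_p·0.4444) = 0.03, so 1 + 0.4444·K_p = 33.33.
K_p = (33.33 − 1)/0.4444 = 72.8.

K_p = 72.8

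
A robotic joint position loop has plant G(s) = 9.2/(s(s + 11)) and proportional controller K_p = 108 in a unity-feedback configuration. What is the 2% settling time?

Closed-loop characteristic equation: s² + 11s + 993.6 = 0, so ω_n = 31.52 rad/s and ζ = 11/(2·31.52) = 0.1745.
2% settling time T_s ≈ 4/(ζω_n) = 4/5.5 = 0.727 s.

T_s ≈ 0.727 s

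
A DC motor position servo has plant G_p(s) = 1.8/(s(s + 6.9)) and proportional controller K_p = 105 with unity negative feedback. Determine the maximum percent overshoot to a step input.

44.3%

From 1 + K_pG_p(s) = 0: s² + 6.9s + 189 = 0 ⇒ ω_n = 13.75, ζ = 0.251.
%OS = 100·exp(−πζ/√(1−ζ²)) = 100·exp(−π·0.251/√0.937) = 44.3%.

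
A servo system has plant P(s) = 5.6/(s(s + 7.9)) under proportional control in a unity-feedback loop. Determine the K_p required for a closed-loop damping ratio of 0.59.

Closed-loop characteristic equation: s² + 7.9s + K_p·5.6 = 0.
So ω_n = √(5.6K_p) and 2ζω_n = 7.9, giving ζ = 7.9/(2√(5.6K_p)).
Setting ζ = 0.59: √(5.6K_p) = 7.9/(2·0.59) = 6.695, so K_p = 44.82/5.6 = 8.

K_p = 8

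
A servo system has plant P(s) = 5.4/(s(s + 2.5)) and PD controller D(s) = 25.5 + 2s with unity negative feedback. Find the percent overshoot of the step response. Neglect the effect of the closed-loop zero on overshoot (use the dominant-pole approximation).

11.5%

Forward path: (25.5 + 2s)·5.4/(s(s+2.5)). The closed-loop characteristic equation is s² + (2.5 + 5.4·2)s + 5.4·25.5 = 0.
That is s² + 13.3s + 137.7 = 0, so ω_n = 11.73 rad/s and ζ = 13.3/(2·11.73) = 0.5667.
%OS = 100·exp(−πζ/√(1−ζ²)) = 11.5%.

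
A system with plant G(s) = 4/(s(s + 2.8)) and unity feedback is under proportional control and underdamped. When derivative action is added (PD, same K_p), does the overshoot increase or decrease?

The derivative term adds K·K_d to the s-coefficient of the characteristic equation, raising 2ζω_n while ω_n is unchanged; ζ increases, so overshoot decreases.

decrease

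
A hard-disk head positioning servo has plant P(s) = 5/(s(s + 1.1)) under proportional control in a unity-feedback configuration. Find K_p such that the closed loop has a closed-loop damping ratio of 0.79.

K_p = 0.0969

Closed-loop characteristic equation: s² + 1.1s + K_p·5 = 0.
So ω_n = √(5K_p) and 2ζω_n = 1.1, giving ζ = 1.1/(2√(5K_p)).
Setting ζ = 0.79: √(5K_p) = 1.1/(2·0.79) = 0.6962, so K_p = 0.4847/5 = 0.0969.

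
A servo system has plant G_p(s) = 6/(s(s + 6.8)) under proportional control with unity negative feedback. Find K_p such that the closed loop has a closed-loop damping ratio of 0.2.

Closed-loop characteristic equation: s² + 6.8s + K_p·6 = 0.
So ω_n = √(6K_p) and 2ζω_n = 6.8, giving ζ = 6.8/(2√(6K_p)).
Setting ζ = 0.2: √(6K_p) = 6.8/(2·0.2) = 17, so K_p = 289/6 = 48.2.

K_p = 48.2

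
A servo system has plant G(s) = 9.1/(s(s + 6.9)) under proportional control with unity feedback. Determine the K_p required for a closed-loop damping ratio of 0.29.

Closed-loop characteristic equation: s² + 6.9s + K_p·9.1 = 0.
So ω_n = √(9.1K_p) and 2ζω_n = 6.9, giving ζ = 6.9/(2√(9.1K_p)).
Setting ζ = 0.29: √(9.1K_p) = 6.9/(2·0.29) = 11.9, so K_p = 141.5/9.1 = 15.6.

K_p = 15.6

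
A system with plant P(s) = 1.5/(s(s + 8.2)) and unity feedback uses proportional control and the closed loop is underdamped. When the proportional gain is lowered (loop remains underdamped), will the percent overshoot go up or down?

decrease

ζ = 8.2/(2√(1.5K_p)) rises as K_p falls; higher damping means less overshoot.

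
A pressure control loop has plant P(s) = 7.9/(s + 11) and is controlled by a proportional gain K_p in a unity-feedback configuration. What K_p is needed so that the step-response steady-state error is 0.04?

For a type-0 loop with proportional control, e_ss = 1/(1 + K_p·P(0)).
P(0) = 0.7182. Require 1/(1 + K_p·0.7182) = 0.04, so 1 + 0.7182·K_p = 25.
K_p = (25 − 1)/0.7182 = 33.4.

K_p = 33.4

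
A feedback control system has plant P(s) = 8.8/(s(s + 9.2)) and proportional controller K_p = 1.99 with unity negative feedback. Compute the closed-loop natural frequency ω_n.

ω_n = 4.18 rad/s

1 + K_p·P(s) = 0 gives s² + 9.2s + 17.51 = 0.
So ω_n² = 17.51 ⇒ ω_n = 4.185 rad/s, and ζ = 9.2/(2ω_n) = 1.1.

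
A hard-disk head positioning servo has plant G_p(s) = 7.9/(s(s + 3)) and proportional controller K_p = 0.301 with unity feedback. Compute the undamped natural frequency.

ω_n = 1.54 rad/s

1 + K_p·G_p(s) = 0 gives s² + 3s + 2.378 = 0.
Matching s² + 2ζω_n s + ω_n²: ω_n = √2.378 = 1.542 rad/s and 2ζω_n = 3, so ζ = 3/(2·1.542) = 0.973.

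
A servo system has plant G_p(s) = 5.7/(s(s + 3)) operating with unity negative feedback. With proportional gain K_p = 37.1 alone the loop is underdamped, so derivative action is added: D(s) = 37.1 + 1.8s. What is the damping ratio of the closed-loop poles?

ζ = 0.456

Forward path: (37.1 + 1.8s)·5.7/(s(s+3)). The closed-loop characteristic equation is s² + (3 + 5.7·1.8)s + 5.7·37.1 = 0.
That is s² + 13.26s + 211.5 = 0, so ω_n = 14.54 rad/s and ζ = 13.26/(2·14.54) = 0.4559.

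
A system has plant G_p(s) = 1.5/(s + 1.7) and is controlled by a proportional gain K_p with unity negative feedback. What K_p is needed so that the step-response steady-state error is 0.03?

K_p = 36.6

For a type-0 loop with proportional control, e_ss = 1/(1 + K_p·G_p(0)).
G_p(0) = 0.8824. Require 1/(1 + K_p·0.8824) = 0.03, so 1 + 0.8824·K_p = 33.33.
K_p = (33.33 − 1)/0.8824 = 36.6.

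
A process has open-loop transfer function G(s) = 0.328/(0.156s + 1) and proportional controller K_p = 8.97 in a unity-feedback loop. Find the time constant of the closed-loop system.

τ = 0.0396 s

Closed loop: T(s) = K_p·G/(1+K_p·G) = 2.942/(0.156s + 1 + 2.942), with pole at s = −(1 + 2.942)/0.156 = −25.27.
Closed-loop time constant τ = 1/25.27 = 0.0396 s.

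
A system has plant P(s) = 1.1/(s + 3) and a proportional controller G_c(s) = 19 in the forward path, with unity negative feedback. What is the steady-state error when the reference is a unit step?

0.126

The loop is type 0. Static position error constant K_pos = G_c(0)·P(0) = 19·0.3667 = 6.967.
Steady-state error to a unit step: e_ss = 1/(1+K_pos) = 1/7.967 = 0.126.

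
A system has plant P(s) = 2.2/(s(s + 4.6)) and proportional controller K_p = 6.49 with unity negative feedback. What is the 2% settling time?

The closed-loop denominator s² + 4.6s + 14.28 gives ω_n = √14.28 = 3.779 and ζ = 4.6/(2ω_n) = 0.6087.
2% settling time T_s ≈ 4/(ζω_n) = 4/2.3 = 1.74 s.

T_s ≈ 1.74 s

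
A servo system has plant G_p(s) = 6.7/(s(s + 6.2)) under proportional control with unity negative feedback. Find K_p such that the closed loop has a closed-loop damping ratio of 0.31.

Closed-loop characteristic equation: s² + 6.2s + K_p·6.7 = 0.
So ω_n = √(6.7K_p) and 2ζω_n = 6.2, giving ζ = 6.2/(2√(6.7K_p)).
Setting ζ = 0.31: √(6.7K_p) = 6.2/(2·0.31) = 10, so K_p = 100/6.7 = 14.9.

K_p = 14.9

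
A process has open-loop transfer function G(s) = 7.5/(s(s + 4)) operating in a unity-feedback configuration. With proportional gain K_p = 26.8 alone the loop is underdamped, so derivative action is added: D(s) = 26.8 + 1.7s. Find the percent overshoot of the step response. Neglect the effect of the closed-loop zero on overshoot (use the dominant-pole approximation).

10%

Forward path: (26.8 + 1.7s)·7.5/(s(s+4)). The closed-loop characteristic equation is s² + (4 + 7.5·1.7)s + 7.5·26.8 = 0.
That is s² + 16.75s + 201 = 0, so ω_n = 14.18 rad/s and ζ = 16.75/(2·14.18) = 0.5907.
%OS = 100·exp(−πζ/√(1−ζ²)) = 10%.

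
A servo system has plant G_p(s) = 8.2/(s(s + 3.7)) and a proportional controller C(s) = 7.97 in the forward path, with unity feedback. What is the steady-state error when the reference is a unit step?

The open loop C(s)G_p(s) has a pole at the origin (type 1), so the static position error constant is infinite and e_ss = 1/(1+∞) = 0.

0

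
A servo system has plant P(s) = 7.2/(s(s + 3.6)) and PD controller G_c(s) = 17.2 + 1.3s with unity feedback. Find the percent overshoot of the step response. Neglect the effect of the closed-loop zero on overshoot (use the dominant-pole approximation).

Forward path: (17.2 + 1.3s)·7.2/(s(s+3.6)). The closed-loop characteristic equation is s² + (3.6 + 7.2·1.3)s + 7.2·17.2 = 0.
That is s² + 12.96s + 123.8 = 0, so ω_n = 11.13 rad/s and ζ = 12.96/(2·11.13) = 0.5823.
%OS = 100·exp(−πζ/√(1−ζ²)) = 10.5%.

10.5%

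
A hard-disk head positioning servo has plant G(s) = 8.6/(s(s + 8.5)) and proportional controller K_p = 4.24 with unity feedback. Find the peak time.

From 1 + K_pG(s) = 0: s² + 8.5s + 36.46 = 0 ⇒ ω_n = 6.039, ζ = 0.7038.
Damped frequency ω_d = ω_n√(1−ζ²) = 4.29 rad/s, so peak time T_p = π/ω_d = 0.732 s.

T_p = 0.732 s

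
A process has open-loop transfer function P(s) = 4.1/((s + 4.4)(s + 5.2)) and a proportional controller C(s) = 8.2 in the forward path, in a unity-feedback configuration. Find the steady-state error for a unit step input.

The loop is type 0. Static position error constant K_pos = C(0)·P(0) = 8.2·0.1792 = 1.469.
Steady-state error to a unit step: e_ss = 1/(1+K_pos) = 1/2.469 = 0.405.

0.405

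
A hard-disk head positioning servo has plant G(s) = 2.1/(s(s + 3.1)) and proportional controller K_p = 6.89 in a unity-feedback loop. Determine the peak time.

T_p = 0.904 s

Closed-loop characteristic equation: s² + 3.1s + 14.47 = 0, so ω_n = 3.804 rad/s and ζ = 3.1/(2·3.804) = 0.4075.
Damped frequency ω_d = ω_n√(1−ζ²) = 3.474 rad/s, so peak time T_p = π/ω_d = 0.904 s.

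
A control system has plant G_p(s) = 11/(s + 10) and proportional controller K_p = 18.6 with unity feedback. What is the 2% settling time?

T_s ≈ 0.0186 s

Closed-loop transfer function: T(s) = K_p·G_p(s)/(1 + K_p·G_p(s)) = 204.6/(s + 10 + 204.6) = 204.6/(s + 214.6).
Time constant τ = 1/214.6 = 0.00466 s, so the 2% settling time is about 4τ = 0.0186 s.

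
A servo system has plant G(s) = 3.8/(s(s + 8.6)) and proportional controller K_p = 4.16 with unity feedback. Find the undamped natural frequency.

With unity feedback the closed-loop characteristic equation is s² + 8.6s + 4.16·3.8 = s² + 8.6s + 15.81 = 0.
Matching s² + 2ζω_n s + ω_n²: ω_n = √15.81 = 3.976 rad/s and 2ζω_n = 8.6, so ζ = 8.6/(2·3.976) = 1.08.

ω_n = 3.98 rad/s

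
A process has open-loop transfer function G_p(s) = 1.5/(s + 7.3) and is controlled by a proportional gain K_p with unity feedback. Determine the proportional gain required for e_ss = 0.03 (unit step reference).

Steady-state error for a unit step on this type-0 loop is 1/(1 + K_p·G_p(0)).
G_p(0) = 0.2055. Require 1/(1 + K_p·0.2055) = 0.03, so 1 + 0.2055·K_p = 33.33.
K_p = (33.33 − 1)/0.2055 = 157.

K_p = 157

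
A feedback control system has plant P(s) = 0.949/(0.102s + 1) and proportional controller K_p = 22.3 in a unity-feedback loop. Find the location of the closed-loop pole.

Closed loop: T(s) = K_p·P/(1+K_p·P) = 21.16/(0.102s + 1 + 21.16), with pole at s = −(1 + 21.16)/0.102 = −217.3.

s = -217.3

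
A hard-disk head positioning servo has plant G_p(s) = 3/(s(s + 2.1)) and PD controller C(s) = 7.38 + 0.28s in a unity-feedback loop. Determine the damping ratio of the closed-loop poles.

Forward path: (7.38 + 0.28s)·3/(s(s+2.1)). The closed-loop characteristic equation is s² + (2.1 + 3·0.28)s + 3·7.38 = 0.
That is s² + 2.94s + 22.14 = 0, so ω_n = 4.705 rad/s and ζ = 2.94/(2·4.705) = 0.3124.

ζ = 0.312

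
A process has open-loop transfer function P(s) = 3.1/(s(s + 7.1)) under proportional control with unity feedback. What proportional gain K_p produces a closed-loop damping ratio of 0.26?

Closed-loop characteristic equation: s² + 7.1s + K_p·3.1 = 0.
So ω_n = √(3.1K_p) and 2ζω_n = 7.1, giving ζ = 7.1/(2√(3.1K_p)).
Setting ζ = 0.26: √(3.1K_p) = 7.1/(2·0.26) = 13.65, so K_p = 186.4/3.1 = 60.1.

K_p = 60.1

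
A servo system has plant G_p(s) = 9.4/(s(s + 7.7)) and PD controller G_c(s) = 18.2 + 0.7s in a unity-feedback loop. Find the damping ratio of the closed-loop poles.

ζ = 0.546

Forward path: (18.2 + 0.7s)·9.4/(s(s+7.7)). The closed-loop characteristic equation is s² + (7.7 + 9.4·0.7)s + 9.4·18.2 = 0.
That is s² + 14.28s + 171.1 = 0, so ω_n = 13.08 rad/s and ζ = 14.28/(2·13.08) = 0.5459.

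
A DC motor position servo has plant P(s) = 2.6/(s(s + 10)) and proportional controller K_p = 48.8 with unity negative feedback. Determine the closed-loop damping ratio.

ζ = 0.444

The closed-loop denominator is s(s+10) + 48.8·2.6 = s² + 10s + 126.9.
So ω_n² = 126.9 ⇒ ω_n = 11.26 rad/s, and ζ = 10/(2ω_n) = 0.444.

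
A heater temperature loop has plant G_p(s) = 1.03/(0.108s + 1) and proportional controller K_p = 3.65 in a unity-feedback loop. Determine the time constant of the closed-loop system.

Closed loop: T(s) = K_p·G_p/(1+K_p·G_p) = 3.76/(0.108s + 1 + 3.76), with pole at s = −(1 + 3.76)/0.108 = −44.07.
Closed-loop time constant τ = 1/44.07 = 0.0227 s.

τ = 0.0227 s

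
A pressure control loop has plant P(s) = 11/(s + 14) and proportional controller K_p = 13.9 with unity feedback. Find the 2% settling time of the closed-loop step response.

Closed-loop transfer function: T(s) = K_p·P(s)/(1 + K_p·P(s)) = 152.9/(s + 14 + 152.9) = 152.9/(s + 166.9).
Time constant τ = 1/166.9 = 0.005992 s, so the 2% settling time is about 4τ = 0.024 s.

T_s ≈ 0.024 s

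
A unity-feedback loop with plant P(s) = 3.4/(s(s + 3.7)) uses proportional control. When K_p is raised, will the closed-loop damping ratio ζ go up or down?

decrease

ζ = 3.7/(2√(3.4K_p)); increasing K_p raises the denominator, so ζ falls.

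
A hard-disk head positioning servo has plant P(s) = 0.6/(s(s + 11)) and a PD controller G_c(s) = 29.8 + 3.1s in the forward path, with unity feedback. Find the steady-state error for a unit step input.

0

The open loop G_c(s)P(s) has a pole at the origin (type 1), so the static position error constant is infinite and e_ss = 1/(1+∞) = 0.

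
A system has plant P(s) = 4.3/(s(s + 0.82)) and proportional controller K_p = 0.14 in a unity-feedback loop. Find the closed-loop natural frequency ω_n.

With unity feedback the closed-loop characteristic equation is s² + 0.82s + 0.14·4.3 = s² + 0.82s + 0.602 = 0.
So ω_n² = 0.602 ⇒ ω_n = 0.7759 rad/s, and ζ = 0.82/(2ω_n) = 0.528.

ω_n = 0.776 rad/s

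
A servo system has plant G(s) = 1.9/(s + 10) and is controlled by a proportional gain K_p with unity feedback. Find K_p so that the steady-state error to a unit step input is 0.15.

K_p = 29.8

The loop is type 0, so e_ss(step) = 1/(1 + K_pos) with K_pos = K_p·G(0).
G(0) = 0.19. Require 1/(1 + K_p·0.19) = 0.15, so 1 + 0.19·K_p = 6.667.
K_p = (6.667 − 1)/0.19 = 29.8.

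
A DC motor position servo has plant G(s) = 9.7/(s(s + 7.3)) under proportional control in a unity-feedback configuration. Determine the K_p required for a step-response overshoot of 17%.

K_p = 5.69

From %OS = 100·exp(−πζ/√(1−ζ²)) = 17%, ζ = −ln(0.17)/√(π²+ln²(0.17)) = 0.4913.
Characteristic equation s² + 7.3s + 9.7K_p = 0 gives ζ = 7.3/(2√(9.7K_p)).
Setting ζ = 0.4913: √(9.7K_p) = 7.3/(2·0.4913) = 7.43, so K_p = 55.2/9.7 = 5.69.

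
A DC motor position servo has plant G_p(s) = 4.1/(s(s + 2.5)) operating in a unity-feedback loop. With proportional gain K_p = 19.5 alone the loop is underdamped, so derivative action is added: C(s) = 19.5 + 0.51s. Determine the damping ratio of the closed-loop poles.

Forward path: (19.5 + 0.51s)·4.1/(s(s+2.5)). The closed-loop characteristic equation is s² + (2.5 + 4.1·0.51)s + 4.1·19.5 = 0.
That is s² + 4.591s + 79.95 = 0, so ω_n = 8.941 rad/s and ζ = 4.591/(2·8.941) = 0.2567.

ζ = 0.257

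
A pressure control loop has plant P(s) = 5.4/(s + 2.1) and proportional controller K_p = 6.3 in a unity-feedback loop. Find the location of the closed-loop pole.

Closed-loop transfer function: T(s) = K_p·P(s)/(1 + K_p·P(s)) = 34.02/(s + 2.1 + 34.02) = 34.02/(s + 36.12).
The closed-loop pole is at s = −36.12.

s = -36.12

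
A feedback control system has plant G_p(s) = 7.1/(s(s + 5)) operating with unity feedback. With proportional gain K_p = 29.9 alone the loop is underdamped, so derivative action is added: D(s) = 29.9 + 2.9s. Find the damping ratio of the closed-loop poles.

ζ = 0.878

Forward path: (29.9 + 2.9s)·7.1/(s(s+5)). The closed-loop characteristic equation is s² + (5 + 7.1·2.9)s + 7.1·29.9 = 0.
That is s² + 25.59s + 212.3 = 0, so ω_n = 14.57 rad/s and ζ = 25.59/(2·14.57) = 0.8782.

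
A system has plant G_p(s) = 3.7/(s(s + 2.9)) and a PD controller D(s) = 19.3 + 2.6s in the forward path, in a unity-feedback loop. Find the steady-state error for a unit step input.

The open loop D(s)G_p(s) has a pole at the origin (type 1), so the static position error constant is infinite and e_ss = 1/(1+∞) = 0.

0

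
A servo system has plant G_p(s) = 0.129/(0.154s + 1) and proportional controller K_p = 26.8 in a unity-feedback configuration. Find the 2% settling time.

Closed loop: T(s) = K_p·G_p/(1+K_p·G_p) = 3.457/(0.154s + 1 + 3.457), with pole at s = −(1 + 3.457)/0.154 = −28.94.
τ = 1/28.94 = 0.03455 s, so 2% settling time ≈ 4τ = 0.138 s.

T_s ≈ 0.138 s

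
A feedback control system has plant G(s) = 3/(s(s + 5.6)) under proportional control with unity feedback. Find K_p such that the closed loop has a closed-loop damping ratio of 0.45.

Closed-loop characteristic equation: s² + 5.6s + K_p·3 = 0.
So ω_n = √(3K_p) and 2ζω_n = 5.6, giving ζ = 5.6/(2√(3K_p)).
Setting ζ = 0.45: √(3K_p) = 5.6/(2·0.45) = 6.222, so K_p = 38.72/3 = 12.9.

K_p = 12.9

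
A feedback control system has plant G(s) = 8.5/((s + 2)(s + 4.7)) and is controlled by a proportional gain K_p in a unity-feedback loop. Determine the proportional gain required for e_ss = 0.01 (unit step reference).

For a type-0 loop with proportional control, e_ss = 1/(1 + K_p·G(0)).
G(0) = 0.9043. Require 1/(1 + K_p·0.9043) = 0.01, so 1 + 0.9043·K_p = 100.
K_p = (100 − 1)/0.9043 = 109.

K_p = 109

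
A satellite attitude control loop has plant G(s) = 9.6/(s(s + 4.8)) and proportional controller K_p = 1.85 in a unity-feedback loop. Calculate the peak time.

T_p = 0.907 s

From 1 + K_pG(s) = 0: s² + 4.8s + 17.76 = 0 ⇒ ω_n = 4.214, ζ = 0.5695.
Damped frequency ω_d = ω_n√(1−ζ²) = 3.464 rad/s, so peak time T_p = π/ω_d = 0.907 s.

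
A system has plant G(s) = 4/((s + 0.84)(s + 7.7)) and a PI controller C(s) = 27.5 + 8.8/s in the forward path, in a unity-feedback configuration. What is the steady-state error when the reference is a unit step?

The open loop C(s)G(s) has a pole at the origin (type 1), so the static position error constant is infinite and e_ss = 1/(1+∞) = 0.

0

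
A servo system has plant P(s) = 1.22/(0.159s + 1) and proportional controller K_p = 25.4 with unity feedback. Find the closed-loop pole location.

s = -201.2

Closed loop: T(s) = K_p·P/(1+K_p·P) = 30.99/(0.159s + 1 + 30.99), with pole at s = −(1 + 30.99)/0.159 = −201.2.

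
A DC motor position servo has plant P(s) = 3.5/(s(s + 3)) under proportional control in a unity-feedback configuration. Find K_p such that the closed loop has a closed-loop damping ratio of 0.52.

Closed-loop characteristic equation: s² + 3s + K_p·3.5 = 0.
So ω_n = √(3.5K_p) and 2ζω_n = 3, giving ζ = 3/(2√(3.5K_p)).
Setting ζ = 0.52: √(3.5K_p) = 3/(2·0.52) = 2.885, so K_p = 8.321/3.5 = 2.38.

K_p = 2.38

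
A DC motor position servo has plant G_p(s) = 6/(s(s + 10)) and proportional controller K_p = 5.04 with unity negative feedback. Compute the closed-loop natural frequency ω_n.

ω_n = 5.5 rad/s

1 + K_p·G_p(s) = 0 gives s² + 10s + 30.24 = 0.
So ω_n² = 30.24 ⇒ ω_n = 5.499 rad/s, and ζ = 10/(2ω_n) = 0.909.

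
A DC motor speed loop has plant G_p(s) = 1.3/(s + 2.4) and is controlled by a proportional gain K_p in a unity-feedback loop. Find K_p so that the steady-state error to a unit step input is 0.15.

For a type-0 loop with proportional control, e_ss = 1/(1 + K_p·G_p(0)).
G_p(0) = 0.5417. Require 1/(1 + K_p·0.5417) = 0.15, so 1 + 0.5417·K_p = 6.667.
K_p = (6.667 − 1)/0.5417 = 10.5.

K_p = 10.5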